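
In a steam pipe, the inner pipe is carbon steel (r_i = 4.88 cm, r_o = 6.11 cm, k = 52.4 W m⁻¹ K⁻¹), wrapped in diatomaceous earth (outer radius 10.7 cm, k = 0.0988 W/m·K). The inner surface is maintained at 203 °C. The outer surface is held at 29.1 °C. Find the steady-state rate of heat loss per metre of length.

Q' = 193 W/m

Series thermal resistances, inner to outer:
  R'_carbon steel = ln(0.0611/0.0488)/(2πk) = 0.2248/(2π·52.4) = 6.827×10^-4 m·K/W
  R'_diatomaceous earth = ln(0.107/0.0611)/(2πk) = 0.5603/(2π·0.0988) = 0.9026 m·K/W
ΣR = 6.827×10^-4 + 0.9026 = 0.9033 m·K/W
Q' = ΔT/ΣR = (203 °C − 29.1 °C)/0.9033 = 193 W/m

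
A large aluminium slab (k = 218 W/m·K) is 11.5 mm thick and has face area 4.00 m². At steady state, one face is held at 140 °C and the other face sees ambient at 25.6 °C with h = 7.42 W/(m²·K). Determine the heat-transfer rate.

Q = 3.39 kW

Treat each layer as a resistance in series:
  R_aluminium = L/(kA) = 0.0115/(218·4.00) = 1.319×10^-5 K/W
  R_conv,out = 1/(hA) = 1/(7.42·4.00) = 0.03369 K/W
ΣR = 1.319×10^-5 + 0.03369 = 0.03370 K/W
Q = ΔT/ΣR = (140 °C − 25.6 °C)/0.03370 = 3390 W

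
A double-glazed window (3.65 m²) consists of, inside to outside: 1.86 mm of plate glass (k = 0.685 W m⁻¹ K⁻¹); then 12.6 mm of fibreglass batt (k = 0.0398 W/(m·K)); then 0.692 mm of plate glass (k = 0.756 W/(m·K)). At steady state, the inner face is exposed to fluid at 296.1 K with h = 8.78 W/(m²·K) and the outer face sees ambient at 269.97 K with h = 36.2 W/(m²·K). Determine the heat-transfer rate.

Q = 207 W

Resistance network (inner→outer):
  R_conv,in = 1/(hA) = 1/(8.78·3.65) = 0.03120 K/W
  R_plate glass = L/(kA) = 0.00186/(0.685·3.65) = 7.439×10^-4 K/W
  R_fibreglass batt = L/(kA) = 0.0126/(0.0398·3.65) = 0.08674 K/W
  R_plate glass = L/(kA) = 6.92×10^-4/(0.756·3.65) = 2.508×10^-4 K/W
  R_conv,out = 1/(hA) = 1/(36.2·3.65) = 0.007568 K/W
ΣR = 0.03120 + 7.439×10^-4 + 0.08674 + 2.508×10^-4 + 0.007568 = 0.1265 K/W
Q = ΔT/ΣR = (296.1 K − 269.97 K)/0.1265 = 207 W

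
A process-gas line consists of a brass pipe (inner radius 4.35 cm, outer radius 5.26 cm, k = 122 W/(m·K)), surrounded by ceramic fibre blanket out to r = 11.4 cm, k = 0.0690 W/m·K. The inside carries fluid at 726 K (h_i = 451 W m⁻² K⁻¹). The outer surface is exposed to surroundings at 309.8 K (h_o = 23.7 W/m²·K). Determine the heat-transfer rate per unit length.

Series thermal resistances, inner to outer:
  R'_conv,in = 1/(2πr h) = 1/(2π·0.0435·451) = 0.008112 m·K/W
  R'_brass = ln(0.0526/0.0435)/(2πk) = 0.1900/(2π·122) = 2.478×10^-4 m·K/W
  R'_ceramic fibre blanket = ln(0.114/0.0526)/(2πk) = 0.7735/(2π·0.0690) = 1.784 m·K/W
  R'_conv,out = 1/(2πr h) = 1/(2π·0.114·23.7) = 0.05891 m·K/W
ΣR = 0.008112 + 2.478×10^-4 + 1.784 + 0.05891 = 1.851 m·K/W
Q' = ΔT/ΣR = (726 K − 309.8 K)/1.851 = 225 W/m

Q' = 225 W/m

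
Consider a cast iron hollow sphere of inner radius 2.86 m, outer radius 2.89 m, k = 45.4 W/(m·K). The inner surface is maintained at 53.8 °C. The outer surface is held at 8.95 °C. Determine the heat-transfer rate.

Q = 4πk·ΔT/(1/r₁ − 1/r₂) = 4π × 45.4 × 44.85 / (1/2.86 − 1/2.89) = 7.05×10^6 W

Q = 7050 kW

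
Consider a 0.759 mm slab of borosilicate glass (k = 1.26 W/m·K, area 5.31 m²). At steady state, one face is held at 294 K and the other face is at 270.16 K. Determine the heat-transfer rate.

Q = kA·ΔT/L = 1.26 × 5.31 × |294 K − 270.16 K| / 7.59×10^-4 = 2.10×10^5 W

Q = 210 kW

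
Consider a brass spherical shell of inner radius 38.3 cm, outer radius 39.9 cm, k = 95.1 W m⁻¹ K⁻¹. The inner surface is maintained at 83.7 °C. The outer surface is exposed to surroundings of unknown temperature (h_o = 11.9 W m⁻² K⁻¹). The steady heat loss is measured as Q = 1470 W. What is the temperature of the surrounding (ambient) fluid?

T_out = 21.8 °C

Sum the resistances:
  R_brass = (1/0.383 − 1/0.399)/(4πk) = 0.1047/(4π·95.1) = 8.761×10^-5 K/W
  R_conv,out = 1/(4πr²h) = 1/(4π·0.399²·11.9) = 0.04200 K/W
ΣR = 0.04209 K/W
ΔT = Q·ΣR = 1470 × 0.04209 = 61.87 K
Heat flows outward, so T_out = T_in − ΔT = 83.7 − 61.87 = 21.8 °C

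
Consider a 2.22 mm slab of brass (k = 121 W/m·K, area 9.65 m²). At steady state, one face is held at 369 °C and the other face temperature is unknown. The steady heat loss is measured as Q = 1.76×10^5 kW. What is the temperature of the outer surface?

Series resistances:
  R_brass = L/(kA) = 0.00222/(121·9.65) = 1.901×10^-6 K/W
ΣR = 1.901×10^-6 K/W
ΔT = Q·ΣR = 1.76×10^8 × 1.901×10^-6 = 334.6 K
Heat flows outward, so T_out = T_in − ΔT = 369 − 334.6 = 34.4 °C

T_out = 34.4 °C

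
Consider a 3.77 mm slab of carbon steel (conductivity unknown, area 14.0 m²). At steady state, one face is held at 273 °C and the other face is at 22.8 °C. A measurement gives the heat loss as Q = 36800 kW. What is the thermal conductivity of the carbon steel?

ΣR = ΔT/Q = |273 − 22.8|/3.68×10^7 = 6.799×10^-6 K/W
L/(kA) = 6.799×10^-6 ⇒ k = 0.00377/(6.799×10^-6·14.0) = 39.6 W/m·K

k = 39.6 W/m·K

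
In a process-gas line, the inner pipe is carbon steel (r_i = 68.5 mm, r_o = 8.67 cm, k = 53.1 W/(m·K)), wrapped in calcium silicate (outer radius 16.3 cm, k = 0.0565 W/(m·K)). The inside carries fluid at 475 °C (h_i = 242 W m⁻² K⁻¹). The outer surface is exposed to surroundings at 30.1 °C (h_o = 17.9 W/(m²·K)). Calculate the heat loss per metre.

Series thermal resistances, inner to outer:
  R'_conv,in = 1/(2πr h) = 1/(2π·0.0685·242) = 0.009601 m·K/W
  R'_carbon steel = ln(0.0867/0.0685)/(2πk) = 0.2356/(2π·53.1) = 7.062×10^-4 m·K/W
  R'_calcium silicate = ln(0.163/0.0867)/(2πk) = 0.6313/(2π·0.0565) = 1.778 m·K/W
  R'_conv,out = 1/(2πr h) = 1/(2π·0.163·17.9) = 0.05455 m·K/W
ΣR = 0.009601 + 7.062×10^-4 + 1.778 + 0.05455 = 1.843 m·K/W
Q' = ΔT/ΣR = (475 °C − 30.1 °C)/1.843 = 241 W/m

Q' = 241 W/m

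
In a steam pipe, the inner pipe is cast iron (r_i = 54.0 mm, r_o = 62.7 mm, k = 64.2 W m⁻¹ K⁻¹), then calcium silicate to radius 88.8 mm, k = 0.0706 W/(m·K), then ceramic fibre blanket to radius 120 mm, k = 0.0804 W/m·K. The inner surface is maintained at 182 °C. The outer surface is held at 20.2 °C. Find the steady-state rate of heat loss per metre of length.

Q' = 117 W/m

Resistance network (inner→outer):
  R'_cast iron = ln(0.0627/0.0540)/(2πk) = 0.1494/(2π·64.2) = 3.703×10^-4 m·K/W
  R'_calcium silicate = ln(0.0888/0.0627)/(2πk) = 0.3480/(2π·0.0706) = 0.7846 m·K/W
  R'_ceramic fibre blanket = ln(0.120/0.0888)/(2πk) = 0.3011/(2π·0.0804) = 0.5960 m·K/W
ΣR = 3.703×10^-4 + 0.7846 + 0.5960 = 1.381 m·K/W
Q' = ΔT/ΣR = (182 °C − 20.2 °C)/1.381 = 117 W/m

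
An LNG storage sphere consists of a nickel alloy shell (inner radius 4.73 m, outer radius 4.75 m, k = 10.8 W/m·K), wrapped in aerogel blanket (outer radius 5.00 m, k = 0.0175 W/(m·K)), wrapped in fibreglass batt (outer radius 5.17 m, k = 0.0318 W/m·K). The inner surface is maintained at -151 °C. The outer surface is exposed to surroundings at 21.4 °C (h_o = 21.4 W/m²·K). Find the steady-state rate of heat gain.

Series thermal resistances, inner to outer:
  R_nickel alloy = (1/4.73 − 1/4.75)/(4πk) = 8.902×10^-4/(4π·10.8) = 6.559×10^-6 K/W
  R_aerogel blanket = (1/4.75 − 1/5.00)/(4πk) = 0.01053/(4π·0.0175) = 0.04787 K/W
  R_fibreglass batt = (1/5.00 − 1/5.17)/(4πk) = 0.006576/(4π·0.0318) = 0.01646 K/W
  R_conv,out = 1/(4πr²h) = 1/(4π·5.17²·21.4) = 1.391×10^-4 K/W
ΣR = 6.559×10^-6 + 0.04787 + 0.01646 + 1.391×10^-4 = 0.06448 K/W
Q = ΔT/ΣR = (-151 °C − 21.4 °C)/0.06448 = -2670 W
(Negative Q ⇒ heat flows inward; heat gain = 2670 W.)

Q = 2.67 kW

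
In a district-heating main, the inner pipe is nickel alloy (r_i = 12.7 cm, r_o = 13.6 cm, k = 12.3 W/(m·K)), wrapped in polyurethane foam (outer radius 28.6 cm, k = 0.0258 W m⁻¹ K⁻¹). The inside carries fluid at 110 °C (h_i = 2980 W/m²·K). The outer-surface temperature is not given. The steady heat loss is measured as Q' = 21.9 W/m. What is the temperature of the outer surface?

T_out = 9.5 °C

Series resistances:
  R'_conv,in = 1/(2πr h) = 1/(2π·0.127·2980) = 4.205×10^-4 m·K/W
  R'_nickel alloy = ln(0.136/0.127)/(2πk) = 0.06847/(2π·12.3) = 8.859×10^-4 m·K/W
  R'_polyurethane foam = ln(0.286/0.136)/(2πk) = 0.7433/(2π·0.0258) = 4.585 m·K/W
ΣR = 4.587 m·K/W
ΔT = Q'·ΣR = 21.9 × 4.587 = 100.5 K
Heat flows outward, so T_out = T_in − ΔT = 110 − 100.5 = 9.5 °C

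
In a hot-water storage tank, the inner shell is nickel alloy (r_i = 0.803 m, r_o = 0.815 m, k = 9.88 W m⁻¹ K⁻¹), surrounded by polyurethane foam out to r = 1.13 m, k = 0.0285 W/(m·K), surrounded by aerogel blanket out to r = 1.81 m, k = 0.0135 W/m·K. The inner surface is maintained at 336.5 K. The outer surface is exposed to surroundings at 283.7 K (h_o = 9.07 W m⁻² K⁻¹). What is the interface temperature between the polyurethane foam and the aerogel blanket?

T = 319.2 K

Treat each layer as a resistance in series:
  R_nickel alloy = (1/0.803 − 1/0.815)/(4πk) = 0.01834/(4π·9.88) = 1.477×10^-4 K/W
  R_polyurethane foam = (1/0.815 − 1/1.13)/(4πk) = 0.3420/(4π·0.0285) = 0.9550 K/W
  R_aerogel blanket = (1/1.13 − 1/1.81)/(4πk) = 0.3325/(4π·0.0135) = 1.960 K/W
  R_conv,out = 1/(4πr²h) = 1/(4π·1.81²·9.07) = 0.002678 K/W
ΣR = 1.477×10^-4 + 0.9550 + 1.960 + 0.002678 = 2.918 K/W
Q = ΔT/ΣR = (336.5 K − 283.7 K)/2.918 = 18.09 W
From the inner boundary to the polyurethane foam/aerogel blanket interface, ΣR_partial = 0.9551 K/W.
T_interface = T_in − Q·ΣR_partial = 336.5 K − (18.09)(0.9551) = 319.2 K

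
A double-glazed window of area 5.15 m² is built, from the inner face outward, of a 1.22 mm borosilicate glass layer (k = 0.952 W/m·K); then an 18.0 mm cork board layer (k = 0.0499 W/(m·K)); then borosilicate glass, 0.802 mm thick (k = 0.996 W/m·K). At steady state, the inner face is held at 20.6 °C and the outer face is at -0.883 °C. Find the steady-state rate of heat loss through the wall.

Series thermal resistances, inner to outer:
  R_borosilicate glass = L/(kA) = 0.00122/(0.952·5.15) = 2.488×10^-4 K/W
  R_cork board = L/(kA) = 0.0180/(0.0499·5.15) = 0.07004 K/W
  R_borosilicate glass = L/(kA) = 8.02×10^-4/(0.996·5.15) = 1.564×10^-4 K/W
ΣR = 2.488×10^-4 + 0.07004 + 1.564×10^-4 = 0.07045 K/W
Q = ΔT/ΣR = (20.6 °C − -0.883 °C)/0.07045 = 305 W

Q = 305 W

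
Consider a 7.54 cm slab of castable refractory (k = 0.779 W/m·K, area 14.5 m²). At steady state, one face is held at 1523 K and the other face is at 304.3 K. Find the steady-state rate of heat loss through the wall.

Q = kA·ΔT/L = 0.779 × 14.5 × |1523 K − 304.3 K| / 0.0754 = 1.83×10^5 W

Q = 1.83×10^5 W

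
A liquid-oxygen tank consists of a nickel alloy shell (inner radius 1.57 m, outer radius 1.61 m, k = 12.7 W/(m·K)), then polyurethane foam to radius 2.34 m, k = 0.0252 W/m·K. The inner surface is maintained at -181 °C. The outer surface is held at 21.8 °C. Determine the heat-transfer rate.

Q = 331 W

Treat each layer as a resistance in series:
  R_nickel alloy = (1/1.57 − 1/1.61)/(4πk) = 0.01582/(4π·12.7) = 9.916×10^-5 K/W
  R_polyurethane foam = (1/1.61 − 1/2.34)/(4πk) = 0.1938/(4π·0.0252) = 0.6119 K/W
ΣR = 9.916×10^-5 + 0.6119 = 0.6120 K/W
Q = ΔT/ΣR = (-181 °C − 21.8 °C)/0.6120 = -331 W
(Negative Q ⇒ heat flows inward; heat gain = 331 W.)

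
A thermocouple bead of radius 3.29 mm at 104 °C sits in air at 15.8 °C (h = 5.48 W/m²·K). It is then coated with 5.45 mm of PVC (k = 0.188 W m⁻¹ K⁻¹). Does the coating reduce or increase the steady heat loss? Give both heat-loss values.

Critical radius for a sphere: r_cr = 2k/h = 0.0686 m = 6.86 cm.
Outer radius after coating: r₂ = 0.00329 + 0.00545 = 0.00874 m.
Since r₁ < r_cr and r₂ ≤ r_cr, the coating moves toward the maximum at r_cr — heat loss rises.
Bare: R = 1/(4πr₁²h) = 1342 K/W; Q = 88.2/1342 = 0.0657 W.
Coated: R = R_cond + R_conv = 270.3 K/W; Q = 88.2/270.3 = 0.326 W.

increases: 0.0657 → 0.326 W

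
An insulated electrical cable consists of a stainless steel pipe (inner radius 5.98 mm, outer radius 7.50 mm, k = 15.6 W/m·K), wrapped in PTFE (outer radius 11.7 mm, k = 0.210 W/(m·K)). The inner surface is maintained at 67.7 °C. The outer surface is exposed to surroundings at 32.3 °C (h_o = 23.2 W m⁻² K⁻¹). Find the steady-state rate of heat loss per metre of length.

Treat each layer as a resistance in series:
  R'_stainless steel = ln(0.00750/0.00598)/(2πk) = 0.2265/(2π·15.6) = 0.002311 m·K/W
  R'_PTFE = ln(0.0117/0.00750)/(2πk) = 0.4447/(2π·0.210) = 0.3370 m·K/W
  R'_conv,out = 1/(2πr h) = 1/(2π·0.0117·23.2) = 0.5863 m·K/W
ΣR = 0.002311 + 0.3370 + 0.5863 = 0.9256 m·K/W
Q' = ΔT/ΣR = (67.7 °C − 32.3 °C)/0.9256 = 38.2 W/m

Q' = 38.2 W/m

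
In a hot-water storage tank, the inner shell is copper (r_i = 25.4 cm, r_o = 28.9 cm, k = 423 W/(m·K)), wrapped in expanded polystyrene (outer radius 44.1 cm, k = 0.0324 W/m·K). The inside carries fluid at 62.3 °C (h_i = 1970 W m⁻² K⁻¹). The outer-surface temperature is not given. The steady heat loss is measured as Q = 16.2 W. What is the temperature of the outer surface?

Sum the resistances:
  R_conv,in = 1/(4πr²h) = 1/(4π·0.254²·1970) = 6.261×10^-4 K/W
  R_copper = (1/0.254 − 1/0.289)/(4πk) = 0.4768/(4π·423) = 8.970×10^-5 K/W
  R_expanded polystyrene = (1/0.289 − 1/0.441)/(4πk) = 1.193/(4π·0.0324) = 2.929 K/W
ΣR = 2.930 K/W
ΔT = Q·ΣR = 16.2 × 2.930 = 47.47 K
Heat flows outward, so T_out = T_in − ΔT = 62.3 − 47.47 = 14.8 °C

T_out = 14.8 °C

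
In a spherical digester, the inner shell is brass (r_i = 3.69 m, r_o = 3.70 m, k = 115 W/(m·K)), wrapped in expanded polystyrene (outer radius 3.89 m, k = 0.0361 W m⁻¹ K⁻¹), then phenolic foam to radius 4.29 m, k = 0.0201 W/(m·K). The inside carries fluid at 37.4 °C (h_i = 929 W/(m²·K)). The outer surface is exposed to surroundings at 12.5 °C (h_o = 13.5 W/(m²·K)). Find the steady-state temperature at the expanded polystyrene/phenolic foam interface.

T = 31.6 °C

Series thermal resistances, inner to outer:
  R_conv,in = 1/(4πr²h) = 1/(4π·3.69²·929) = 6.291×10^-6 K/W
  R_brass = (1/3.69 − 1/3.70)/(4πk) = 7.324×10^-4/(4π·115) = 5.068×10^-7 K/W
  R_expanded polystyrene = (1/3.70 − 1/3.89)/(4πk) = 0.01320/(4π·0.0361) = 0.02910 K/W
  R_phenolic foam = (1/3.89 − 1/4.29)/(4πk) = 0.02397/(4π·0.0201) = 0.09490 K/W
  R_conv,out = 1/(4πr²h) = 1/(4π·4.29²·13.5) = 3.203×10^-4 K/W
ΣR = 6.291×10^-6 + 5.068×10^-7 + 0.02910 + 0.09490 + 3.203×10^-4 = 0.1243 K/W
Q = ΔT/ΣR = (37.4 °C − 12.5 °C)/0.1243 = 200.3 W
From the inner boundary to the expanded polystyrene/phenolic foam interface, ΣR_partial = 0.02911 K/W.
T_interface = T_in − Q·ΣR_partial = 37.4 °C − (200.3)(0.02911) = 31.6 °C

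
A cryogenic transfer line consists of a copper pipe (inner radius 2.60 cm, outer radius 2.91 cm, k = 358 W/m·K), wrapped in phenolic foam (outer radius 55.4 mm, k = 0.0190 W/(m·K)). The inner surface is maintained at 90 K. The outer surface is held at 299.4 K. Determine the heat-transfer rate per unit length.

Q' = 38.8 W/m

Resistance network (inner→outer):
  R'_copper = ln(0.0291/0.0260)/(2πk) = 0.1126/(2π·358) = 5.008×10^-5 m·K/W
  R'_phenolic foam = ln(0.0554/0.0291)/(2πk) = 0.6438/(2π·0.0190) = 5.393 m·K/W
ΣR = 5.008×10^-5 + 5.393 = 5.393 m·K/W
Q' = ΔT/ΣR = (90 K − 299.4 K)/5.393 = -38.8 W/m
(Negative Q' ⇒ heat flows inward; heat gain = 38.8 W/m.)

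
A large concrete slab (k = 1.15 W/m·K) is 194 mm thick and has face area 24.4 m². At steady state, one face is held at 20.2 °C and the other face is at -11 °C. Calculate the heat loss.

Q = 4.51 kW

Q = kA·ΔT/L = 1.15 × 24.4 × |20.2 °C − -11 °C| / 0.194 = 4510 W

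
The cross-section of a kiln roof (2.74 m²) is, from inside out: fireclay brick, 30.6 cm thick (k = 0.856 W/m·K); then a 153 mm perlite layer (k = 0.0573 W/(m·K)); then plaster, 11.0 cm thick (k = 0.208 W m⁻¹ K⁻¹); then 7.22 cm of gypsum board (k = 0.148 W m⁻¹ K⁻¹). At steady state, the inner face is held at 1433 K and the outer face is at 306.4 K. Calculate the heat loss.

Q = 763 W

Treat each layer as a resistance in series:
  R_fireclay brick = L/(kA) = 0.306/(0.856·2.74) = 0.1305 K/W
  R_perlite = L/(kA) = 0.153/(0.0573·2.74) = 0.9745 K/W
  R_plaster = L/(kA) = 0.110/(0.208·2.74) = 0.1930 K/W
  R_gypsum board = L/(kA) = 0.0722/(0.148·2.74) = 0.1780 K/W
ΣR = 0.1305 + 0.9745 + 0.1930 + 0.1780 = 1.476 K/W
Q = ΔT/ΣR = (1433 K − 306.4 K)/1.476 = 763 W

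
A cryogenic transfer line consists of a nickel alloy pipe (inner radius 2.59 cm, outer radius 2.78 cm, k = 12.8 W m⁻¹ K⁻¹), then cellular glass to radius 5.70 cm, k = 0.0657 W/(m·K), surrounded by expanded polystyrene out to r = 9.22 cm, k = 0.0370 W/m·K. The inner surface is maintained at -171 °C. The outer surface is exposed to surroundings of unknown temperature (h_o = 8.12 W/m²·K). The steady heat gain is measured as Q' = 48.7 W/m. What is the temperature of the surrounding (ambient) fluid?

Series resistances:
  R'_nickel alloy = ln(0.0278/0.0259)/(2πk) = 0.07079/(2π·12.8) = 8.802×10^-4 m·K/W
  R'_cellular glass = ln(0.0570/0.0278)/(2πk) = 0.7180/(2π·0.0657) = 1.739 m·K/W
  R'_expanded polystyrene = ln(0.0922/0.0570)/(2πk) = 0.4809/(2π·0.0370) = 2.069 m·K/W
  R'_conv,out = 1/(2πr h) = 1/(2π·0.0922·8.12) = 0.2126 m·K/W
ΣR = 4.021 m·K/W
ΔT = Q'·ΣR = 48.7 × 4.021 = 195.8 K
Heat flows inward, so T_out = T_in + ΔT = -171 + 195.8 = 24.8 °C

T_out = 24.8 °C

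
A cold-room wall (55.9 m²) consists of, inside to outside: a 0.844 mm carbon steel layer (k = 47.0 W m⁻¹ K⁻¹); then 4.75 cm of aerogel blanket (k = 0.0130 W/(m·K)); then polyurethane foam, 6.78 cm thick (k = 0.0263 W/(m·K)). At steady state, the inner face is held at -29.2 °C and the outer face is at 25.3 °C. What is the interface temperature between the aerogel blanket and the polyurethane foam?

Treat each layer as a resistance in series:
  R_carbon steel = L/(kA) = 8.44×10^-4/(47.0·55.9) = 3.212×10^-7 K/W
  R_aerogel blanket = L/(kA) = 0.0475/(0.0130·55.9) = 0.06536 K/W
  R_polyurethane foam = L/(kA) = 0.0678/(0.0263·55.9) = 0.04612 K/W
ΣR = 3.212×10^-7 + 0.06536 + 0.04612 = 0.1115 K/W
Q = ΔT/ΣR = (-29.2 °C − 25.3 °C)/0.1115 = -488.8 W
From the inner boundary to the aerogel blanket/polyurethane foam interface, ΣR_partial = 0.06536 K/W.
T_interface = T_in − Q·ΣR_partial = -29.2 °C − (-488.8)(0.06536) = 2.75 °C

T = 2.75 °C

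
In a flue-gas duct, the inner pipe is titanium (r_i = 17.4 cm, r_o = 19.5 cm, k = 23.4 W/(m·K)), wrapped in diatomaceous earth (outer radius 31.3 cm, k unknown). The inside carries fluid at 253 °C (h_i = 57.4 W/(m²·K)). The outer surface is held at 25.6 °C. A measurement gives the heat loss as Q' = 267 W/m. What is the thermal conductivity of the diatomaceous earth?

k = 0.0902 W/m·K

ΣR = ΔT/Q' = |253 − 25.6|/267 = 0.8517 m·K/W
Known resistances:
  R'_conv,in = 1/(2πr h) = 1/(2π·0.174·57.4) = 0.01594 m·K/W
  R'_titanium = ln(0.195/0.174)/(2πk) = 0.1139/(2π·23.4) = 7.750×10^-4 m·K/W
R_diatomaceous earth = ΣR − ΣR_known = 0.8517 − 0.01672 = 0.8350 m·K/W
ln(r₂/r₁)/(2πk) = 0.8350 ⇒ k = 0.4732/(2π·0.8350) = 0.0902 W/m·K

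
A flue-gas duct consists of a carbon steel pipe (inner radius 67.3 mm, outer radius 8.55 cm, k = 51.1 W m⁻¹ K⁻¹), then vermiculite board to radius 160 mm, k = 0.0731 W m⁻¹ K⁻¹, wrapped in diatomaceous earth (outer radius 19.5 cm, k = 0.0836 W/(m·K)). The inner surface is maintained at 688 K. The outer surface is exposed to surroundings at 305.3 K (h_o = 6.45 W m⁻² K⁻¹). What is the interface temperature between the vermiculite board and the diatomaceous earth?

Series thermal resistances, inner to outer:
  R'_carbon steel = ln(0.0855/0.0673)/(2πk) = 0.2394/(2π·51.1) = 7.455×10^-4 m·K/W
  R'_vermiculite board = ln(0.160/0.0855)/(2πk) = 0.6267/(2π·0.0731) = 1.364 m·K/W
  R'_diatomaceous earth = ln(0.195/0.160)/(2πk) = 0.1978/(2π·0.0836) = 0.3766 m·K/W
  R'_conv,out = 1/(2πr h) = 1/(2π·0.195·6.45) = 0.1265 m·K/W
ΣR = 7.455×10^-4 + 1.364 + 0.3766 + 0.1265 = 1.868 m·K/W
Q' = ΔT/ΣR = (688 K − 305.3 K)/1.868 = 204.9 W/m
From the inner boundary to the vermiculite board/diatomaceous earth interface, ΣR_partial = 1.365 m·K/W.
T_interface = T_in − Q'·ΣR_partial = 688 K − (204.9)(1.365) = 408 K

T = 408 K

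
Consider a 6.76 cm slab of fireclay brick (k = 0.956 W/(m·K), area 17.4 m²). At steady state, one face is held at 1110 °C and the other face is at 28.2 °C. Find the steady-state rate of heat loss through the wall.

Q = kA·ΔT/L = 0.956 × 17.4 × |1110 °C − 28.2 °C| / 0.0676 = 2.66×10^5 W

Q = 266 kW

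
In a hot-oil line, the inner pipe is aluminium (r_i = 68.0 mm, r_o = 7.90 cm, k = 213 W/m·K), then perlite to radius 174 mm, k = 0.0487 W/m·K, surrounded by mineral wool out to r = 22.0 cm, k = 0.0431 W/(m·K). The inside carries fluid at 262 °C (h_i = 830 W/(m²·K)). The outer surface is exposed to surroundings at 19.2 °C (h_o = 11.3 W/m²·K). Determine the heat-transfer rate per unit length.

Treat each layer as a resistance in series:
  R'_conv,in = 1/(2πr h) = 1/(2π·0.0680·830) = 0.002820 m·K/W
  R'_aluminium = ln(0.0790/0.0680)/(2πk) = 0.1499/(2π·213) = 1.120×10^-4 m·K/W
  R'_perlite = ln(0.174/0.0790)/(2πk) = 0.7896/(2π·0.0487) = 2.580 m·K/W
  R'_mineral wool = ln(0.220/0.174)/(2πk) = 0.2346/(2π·0.0431) = 0.8662 m·K/W
  R'_conv,out = 1/(2πr h) = 1/(2π·0.220·11.3) = 0.06402 m·K/W
ΣR = 0.002820 + 1.120×10^-4 + 2.580 + 0.8662 + 0.06402 = 3.513 m·K/W
Q' = ΔT/ΣR = (262 °C − 19.2 °C)/3.513 = 69.1 W/m

Q' = 69.1 W/m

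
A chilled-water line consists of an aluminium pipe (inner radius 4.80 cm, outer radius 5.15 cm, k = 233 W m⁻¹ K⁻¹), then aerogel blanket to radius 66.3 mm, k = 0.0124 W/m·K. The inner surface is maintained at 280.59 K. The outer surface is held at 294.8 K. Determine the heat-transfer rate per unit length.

Series thermal resistances, inner to outer:
  R'_aluminium = ln(0.0515/0.0480)/(2πk) = 0.07038/(2π·233) = 4.807×10^-5 m·K/W
  R'_aerogel blanket = ln(0.0663/0.0515)/(2πk) = 0.2526/(2π·0.0124) = 3.242 m·K/W
ΣR = 4.807×10^-5 + 3.242 = 3.242 m·K/W
Q' = ΔT/ΣR = (280.59 K − 294.8 K)/3.242 = -4.38 W/m
(Negative Q' ⇒ heat flows inward; heat gain = 4.38 W/m.)

Q' = 4.38 W/m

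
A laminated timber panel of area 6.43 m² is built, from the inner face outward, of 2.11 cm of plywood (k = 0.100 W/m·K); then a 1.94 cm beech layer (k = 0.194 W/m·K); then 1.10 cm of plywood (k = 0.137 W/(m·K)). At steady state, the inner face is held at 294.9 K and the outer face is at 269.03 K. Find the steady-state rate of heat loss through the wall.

Q = 425 W

Series thermal resistances, inner to outer:
  R_plywood = L/(kA) = 0.0211/(0.100·6.43) = 0.03281 K/W
  R_beech = L/(kA) = 0.0194/(0.194·6.43) = 0.01555 K/W
  R_plywood = L/(kA) = 0.0110/(0.137·6.43) = 0.01249 K/W
ΣR = 0.03281 + 0.01555 + 0.01249 = 0.06085 K/W
Q = ΔT/ΣR = (294.9 K − 269.03 K)/0.06085 = 425 W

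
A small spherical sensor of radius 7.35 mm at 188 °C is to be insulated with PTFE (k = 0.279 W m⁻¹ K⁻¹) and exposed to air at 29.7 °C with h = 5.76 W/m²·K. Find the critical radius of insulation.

For a sphere, r_cr = 2k_ins/h = 2·0.279/5.76 = 0.0969 m = 9.69 cm

r_cr = 9.69 cm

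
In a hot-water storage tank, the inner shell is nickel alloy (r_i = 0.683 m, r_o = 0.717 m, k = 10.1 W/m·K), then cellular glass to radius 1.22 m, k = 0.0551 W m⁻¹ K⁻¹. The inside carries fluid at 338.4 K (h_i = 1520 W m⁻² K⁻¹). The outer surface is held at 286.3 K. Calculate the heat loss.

Q = 62.7 W

Series thermal resistances, inner to outer:
  R_conv,in = 1/(4πr²h) = 1/(4π·0.683²·1520) = 1.122×10^-4 K/W
  R_nickel alloy = (1/0.683 − 1/0.717)/(4πk) = 0.06943/(4π·10.1) = 5.470×10^-4 K/W
  R_cellular glass = (1/0.717 − 1/1.22)/(4πk) = 0.5750/(4π·0.0551) = 0.8305 K/W
ΣR = 1.122×10^-4 + 5.470×10^-4 + 0.8305 = 0.8312 K/W
Q = ΔT/ΣR = (338.4 K − 286.3 K)/0.8312 = 62.7 W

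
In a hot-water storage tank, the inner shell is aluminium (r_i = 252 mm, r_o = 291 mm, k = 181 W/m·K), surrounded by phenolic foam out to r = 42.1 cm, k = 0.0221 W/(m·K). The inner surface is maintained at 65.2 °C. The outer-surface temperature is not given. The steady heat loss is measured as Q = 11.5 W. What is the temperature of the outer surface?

T_out = 21.3 °C

Series resistances:
  R_aluminium = (1/0.252 − 1/0.291)/(4πk) = 0.5318/(4π·181) = 2.338×10^-4 K/W
  R_phenolic foam = (1/0.291 − 1/0.421)/(4πk) = 1.061/(4π·0.0221) = 3.821 K/W
ΣR = 3.821 K/W
ΔT = Q·ΣR = 11.5 × 3.821 = 43.94 K
Heat flows outward, so T_out = T_in − ΔT = 65.2 − 43.94 = 21.3 °C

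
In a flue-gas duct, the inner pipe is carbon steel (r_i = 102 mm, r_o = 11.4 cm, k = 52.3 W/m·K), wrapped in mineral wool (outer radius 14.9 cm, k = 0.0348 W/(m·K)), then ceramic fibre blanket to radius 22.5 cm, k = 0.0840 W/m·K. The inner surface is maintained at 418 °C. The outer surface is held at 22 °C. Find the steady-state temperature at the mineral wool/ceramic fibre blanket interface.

T = 176 °C

Series thermal resistances, inner to outer:
  R'_carbon steel = ln(0.114/0.102)/(2πk) = 0.1112/(2π·52.3) = 3.385×10^-4 m·K/W
  R'_mineral wool = ln(0.149/0.114)/(2πk) = 0.2677/(2π·0.0348) = 1.225 m·K/W
  R'_ceramic fibre blanket = ln(0.225/0.149)/(2πk) = 0.4122/(2π·0.0840) = 0.7809 m·K/W
ΣR = 3.385×10^-4 + 1.225 + 0.7809 = 2.006 m·K/W
Q' = ΔT/ΣR = (418 °C − 22 °C)/2.006 = 197.4 W/m
From the inner boundary to the mineral wool/ceramic fibre blanket interface, ΣR_partial = 1.225 m·K/W.
T_interface = T_in − Q'·ΣR_partial = 418 °C − (197.4)(1.225) = 176 °C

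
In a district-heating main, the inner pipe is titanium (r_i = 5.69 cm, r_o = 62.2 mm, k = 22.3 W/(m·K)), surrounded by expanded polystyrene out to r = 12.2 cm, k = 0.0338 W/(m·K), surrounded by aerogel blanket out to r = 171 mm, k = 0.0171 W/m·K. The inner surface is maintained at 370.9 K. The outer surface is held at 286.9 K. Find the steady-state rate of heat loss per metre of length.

Series thermal resistances, inner to outer:
  R'_titanium = ln(0.0622/0.0569)/(2πk) = 0.08906/(2π·22.3) = 6.356×10^-4 m·K/W
  R'_expanded polystyrene = ln(0.122/0.0622)/(2πk) = 0.6737/(2π·0.0338) = 3.172 m·K/W
  R'_aerogel blanket = ln(0.171/0.122)/(2πk) = 0.3376/(2π·0.0171) = 3.143 m·K/W
ΣR = 6.356×10^-4 + 3.172 + 3.143 = 6.316 m·K/W
Q' = ΔT/ΣR = (370.9 K − 286.9 K)/6.316 = 13.3 W/m

Q' = 13.3 W/m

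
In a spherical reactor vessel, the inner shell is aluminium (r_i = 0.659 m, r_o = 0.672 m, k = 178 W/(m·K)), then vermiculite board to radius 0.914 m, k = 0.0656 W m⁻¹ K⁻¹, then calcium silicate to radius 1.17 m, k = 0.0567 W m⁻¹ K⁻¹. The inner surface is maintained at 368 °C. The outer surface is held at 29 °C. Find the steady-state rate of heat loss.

Resistance network (inner→outer):
  R_aluminium = (1/0.659 − 1/0.672)/(4πk) = 0.02936/(4π·178) = 1.312×10^-5 K/W
  R_vermiculite board = (1/0.672 − 1/0.914)/(4πk) = 0.3940/(4π·0.0656) = 0.4780 K/W
  R_calcium silicate = (1/0.914 − 1/1.17)/(4πk) = 0.2394/(4π·0.0567) = 0.3360 K/W
ΣR = 1.312×10^-5 + 0.4780 + 0.3360 = 0.8140 K/W
Q = ΔT/ΣR = (368 °C − 29 °C)/0.8140 = 416 W

Q = 416 W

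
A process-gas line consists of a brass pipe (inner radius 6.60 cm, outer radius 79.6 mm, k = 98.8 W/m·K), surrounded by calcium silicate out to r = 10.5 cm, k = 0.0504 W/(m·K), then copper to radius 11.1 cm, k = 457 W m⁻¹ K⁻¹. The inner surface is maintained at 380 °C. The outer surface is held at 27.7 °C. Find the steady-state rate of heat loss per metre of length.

Resistance network (inner→outer):
  R'_brass = ln(0.0796/0.0660)/(2πk) = 0.1874/(2π·98.8) = 3.018×10^-4 m·K/W
  R'_calcium silicate = ln(0.105/0.0796)/(2πk) = 0.2769/(2π·0.0504) = 0.8746 m·K/W
  R'_copper = ln(0.111/0.105)/(2πk) = 0.05557/(2π·457) = 1.935×10^-5 m·K/W
ΣR = 3.018×10^-4 + 0.8746 + 1.935×10^-5 = 0.8749 m·K/W
Q' = ΔT/ΣR = (380 °C − 27.7 °C)/0.8749 = 403 W/m

Q' = 403 W/m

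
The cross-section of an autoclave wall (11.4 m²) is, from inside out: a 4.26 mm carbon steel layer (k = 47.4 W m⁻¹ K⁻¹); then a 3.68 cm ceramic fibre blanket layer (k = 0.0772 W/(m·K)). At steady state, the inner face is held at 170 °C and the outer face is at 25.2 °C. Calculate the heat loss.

Treat each layer as a resistance in series:
  R_carbon steel = L/(kA) = 0.00426/(47.4·11.4) = 7.884×10^-6 K/W
  R_ceramic fibre blanket = L/(kA) = 0.0368/(0.0772·11.4) = 0.04181 K/W
ΣR = 7.884×10^-6 + 0.04181 = 0.04182 K/W
Q = ΔT/ΣR = (170 °C − 25.2 °C)/0.04182 = 3460 W

Q = 3.46 kW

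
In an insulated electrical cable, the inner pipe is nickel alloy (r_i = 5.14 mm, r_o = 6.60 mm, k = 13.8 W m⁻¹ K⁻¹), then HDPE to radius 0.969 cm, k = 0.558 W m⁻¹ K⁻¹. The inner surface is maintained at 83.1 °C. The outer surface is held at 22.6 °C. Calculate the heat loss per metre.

Q' = 538 W/m

Treat each layer as a resistance in series:
  R'_nickel alloy = ln(0.00660/0.00514)/(2πk) = 0.2500/(2π·13.8) = 0.002883 m·K/W
  R'_HDPE = ln(0.00969/0.00660)/(2πk) = 0.3840/(2π·0.558) = 0.1095 m·K/W
ΣR = 0.002883 + 0.1095 = 0.1124 m·K/W
Q' = ΔT/ΣR = (83.1 °C − 22.6 °C)/0.1124 = 538 W/m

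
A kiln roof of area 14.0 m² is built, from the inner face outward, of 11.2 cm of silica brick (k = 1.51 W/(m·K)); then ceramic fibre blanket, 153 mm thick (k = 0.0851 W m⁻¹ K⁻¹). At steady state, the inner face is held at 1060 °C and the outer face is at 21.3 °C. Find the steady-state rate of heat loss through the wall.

Series thermal resistances, inner to outer:
  R_silica brick = L/(kA) = 0.112/(1.51·14.0) = 0.005298 K/W
  R_ceramic fibre blanket = L/(kA) = 0.153/(0.0851·14.0) = 0.1284 K/W
ΣR = 0.005298 + 0.1284 = 0.1337 K/W
Q = ΔT/ΣR = (1060 °C − 21.3 °C)/0.1337 = 7770 W

Q = 7.77 kW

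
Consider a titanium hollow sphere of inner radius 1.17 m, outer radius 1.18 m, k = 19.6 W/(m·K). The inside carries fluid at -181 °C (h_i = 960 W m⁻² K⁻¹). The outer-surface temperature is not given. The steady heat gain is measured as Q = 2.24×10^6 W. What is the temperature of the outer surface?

T_out = 20.5 °C

Series resistances:
  R_conv,in = 1/(4πr²h) = 1/(4π·1.17²·960) = 6.055×10^-5 K/W
  R_titanium = (1/1.17 − 1/1.18)/(4πk) = 0.007243/(4π·19.6) = 2.941×10^-5 K/W
ΣR = 8.996×10^-5 K/W
ΔT = Q·ΣR = 2.24×10^6 × 8.996×10^-5 = 201.5 K
Heat flows inward, so T_out = T_in + ΔT = -181 + 201.5 = 20.5 °C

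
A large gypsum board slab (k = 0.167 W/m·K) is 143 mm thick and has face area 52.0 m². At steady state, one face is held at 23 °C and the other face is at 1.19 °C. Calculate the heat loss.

Q = 1320 W

Q = kA·ΔT/L = 0.167 × 52.0 × |23 °C − 1.19 °C| / 0.143 = 1320 W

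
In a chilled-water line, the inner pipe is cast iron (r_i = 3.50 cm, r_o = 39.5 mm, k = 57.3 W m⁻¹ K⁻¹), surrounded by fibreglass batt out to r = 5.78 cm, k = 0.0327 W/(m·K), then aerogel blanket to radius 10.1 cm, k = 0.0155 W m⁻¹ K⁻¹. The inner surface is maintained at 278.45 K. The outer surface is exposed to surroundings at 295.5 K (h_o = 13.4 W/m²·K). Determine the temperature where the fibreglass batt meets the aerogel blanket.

Resistance network (inner→outer):
  R'_cast iron = ln(0.0395/0.0350)/(2πk) = 0.1210/(2π·57.3) = 3.360×10^-4 m·K/W
  R'_fibreglass batt = ln(0.0578/0.0395)/(2πk) = 0.3807/(2π·0.0327) = 1.853 m·K/W
  R'_aerogel blanket = ln(0.101/0.0578)/(2πk) = 0.5581/(2π·0.0155) = 5.731 m·K/W
  R'_conv,out = 1/(2πr h) = 1/(2π·0.101·13.4) = 0.1176 m·K/W
ΣR = 3.360×10^-4 + 1.853 + 5.731 + 0.1176 = 7.702 m·K/W
Q' = ΔT/ΣR = (278.45 K − 295.5 K)/7.702 = -2.214 W/m
From the inner boundary to the fibreglass batt/aerogel blanket interface, ΣR_partial = 1.853 m·K/W.
T_interface = T_in − Q'·ΣR_partial = 278.45 K − (-2.214)(1.853) = 282.55 K

T = 282.55 K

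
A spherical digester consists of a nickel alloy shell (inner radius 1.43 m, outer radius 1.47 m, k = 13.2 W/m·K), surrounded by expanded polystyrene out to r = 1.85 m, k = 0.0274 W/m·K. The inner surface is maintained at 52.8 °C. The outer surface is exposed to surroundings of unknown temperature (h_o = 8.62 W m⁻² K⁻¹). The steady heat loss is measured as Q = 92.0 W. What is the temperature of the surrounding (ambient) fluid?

Series resistances:
  R_nickel alloy = (1/1.43 − 1/1.47)/(4πk) = 0.01903/(4π·13.2) = 1.147×10^-4 K/W
  R_expanded polystyrene = (1/1.47 − 1/1.85)/(4πk) = 0.1397/(4π·0.0274) = 0.4058 K/W
  R_conv,out = 1/(4πr²h) = 1/(4π·1.85²·8.62) = 0.002697 K/W
ΣR = 0.4086 K/W
ΔT = Q·ΣR = 92.0 × 0.4086 = 37.59 K
Heat flows outward, so T_out = T_in − ΔT = 52.8 − 37.59 = 15.2 °C

T_out = 15.2 °C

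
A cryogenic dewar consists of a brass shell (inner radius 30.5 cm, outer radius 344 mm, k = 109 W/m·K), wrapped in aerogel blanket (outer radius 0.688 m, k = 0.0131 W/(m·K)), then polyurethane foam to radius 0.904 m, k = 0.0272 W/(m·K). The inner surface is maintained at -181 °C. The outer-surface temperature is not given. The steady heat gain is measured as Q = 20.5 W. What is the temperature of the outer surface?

Sum the resistances:
  R_brass = (1/0.305 − 1/0.344)/(4πk) = 0.3717/(4π·109) = 2.714×10^-4 K/W
  R_aerogel blanket = (1/0.344 − 1/0.688)/(4πk) = 1.453/(4π·0.0131) = 8.829 K/W
  R_polyurethane foam = (1/0.688 − 1/0.904)/(4πk) = 0.3473/(4π·0.0272) = 1.016 K/W
ΣR = 9.846 K/W
ΔT = Q·ΣR = 20.5 × 9.846 = 201.8 K
Heat flows inward, so T_out = T_in + ΔT = -181 + 201.8 = 20.8 °C

T_out = 20.8 °C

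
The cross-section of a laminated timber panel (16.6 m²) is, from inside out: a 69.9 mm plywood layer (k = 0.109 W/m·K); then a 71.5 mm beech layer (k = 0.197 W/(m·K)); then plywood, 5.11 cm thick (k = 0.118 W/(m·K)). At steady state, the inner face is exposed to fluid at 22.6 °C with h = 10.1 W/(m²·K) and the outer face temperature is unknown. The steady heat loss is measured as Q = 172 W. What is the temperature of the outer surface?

Sum the resistances:
  R_conv,in = 1/(hA) = 1/(10.1·16.6) = 0.005964 K/W
  R_plywood = L/(kA) = 0.0699/(0.109·16.6) = 0.03863 K/W
  R_beech = L/(kA) = 0.0715/(0.197·16.6) = 0.02186 K/W
  R_plywood = L/(kA) = 0.0511/(0.118·16.6) = 0.02609 K/W
ΣR = 0.09255 K/W
ΔT = Q·ΣR = 172 × 0.09255 = 15.92 K
Heat flows outward, so T_out = T_in − ΔT = 22.6 − 15.92 = 6.68 °C

T_out = 6.68 °C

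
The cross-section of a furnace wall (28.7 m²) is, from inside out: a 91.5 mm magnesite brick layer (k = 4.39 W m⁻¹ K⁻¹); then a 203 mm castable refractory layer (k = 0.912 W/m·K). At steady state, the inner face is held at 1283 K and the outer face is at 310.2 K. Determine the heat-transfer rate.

Resistance network (inner→outer):
  R_magnesite brick = L/(kA) = 0.0915/(4.39·28.7) = 7.262×10^-4 K/W
  R_castable refractory = L/(kA) = 0.203/(0.912·28.7) = 0.007756 K/W
ΣR = 7.262×10^-4 + 0.007756 = 0.008482 K/W
Q = ΔT/ΣR = (1283 K − 310.2 K)/0.008482 = 1.15×10^5 W

Q = 115 kW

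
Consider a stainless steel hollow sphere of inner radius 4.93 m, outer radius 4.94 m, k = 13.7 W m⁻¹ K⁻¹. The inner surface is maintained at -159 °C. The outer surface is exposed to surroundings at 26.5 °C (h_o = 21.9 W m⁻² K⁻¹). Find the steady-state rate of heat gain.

Q = 1230 kW

Resistance network (inner→outer):
  R_stainless steel = (1/4.93 − 1/4.94)/(4πk) = 4.106×10^-4/(4π·13.7) = 2.385×10^-6 K/W
  R_conv,out = 1/(4πr²h) = 1/(4π·4.94²·21.9) = 1.489×10^-4 K/W
ΣR = 2.385×10^-6 + 1.489×10^-4 = 1.513×10^-4 K/W
Q = ΔT/ΣR = (-159 °C − 26.5 °C)/1.513×10^-4 = -1.23×10^6 W
(Negative Q ⇒ heat flows inward; heat gain = 1.23×10^6 W.)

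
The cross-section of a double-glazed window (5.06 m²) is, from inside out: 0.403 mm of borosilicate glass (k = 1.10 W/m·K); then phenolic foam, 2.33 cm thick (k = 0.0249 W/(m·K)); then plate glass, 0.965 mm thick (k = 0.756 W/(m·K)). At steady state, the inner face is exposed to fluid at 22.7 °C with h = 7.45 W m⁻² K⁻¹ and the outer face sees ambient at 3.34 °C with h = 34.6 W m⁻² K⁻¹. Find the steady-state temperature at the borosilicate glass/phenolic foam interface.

T = 20.3 °C

Series thermal resistances, inner to outer:
  R_conv,in = 1/(hA) = 1/(7.45·5.06) = 0.02653 K/W
  R_borosilicate glass = L/(kA) = 4.03×10^-4/(1.10·5.06) = 7.240×10^-5 K/W
  R_phenolic foam = L/(kA) = 0.0233/(0.0249·5.06) = 0.1849 K/W
  R_plate glass = L/(kA) = 9.65×10^-4/(0.756·5.06) = 2.523×10^-4 K/W
  R_conv,out = 1/(hA) = 1/(34.6·5.06) = 0.005712 K/W
ΣR = 0.02653 + 7.240×10^-5 + 0.1849 + 2.523×10^-4 + 0.005712 = 0.2175 K/W
Q = ΔT/ΣR = (22.7 °C − 3.34 °C)/0.2175 = 89.01 W
From the inner boundary to the borosilicate glass/phenolic foam interface, ΣR_partial = 0.02660 K/W.
T_interface = T_in − Q·ΣR_partial = 22.7 °C − (89.01)(0.02660) = 20.3 °C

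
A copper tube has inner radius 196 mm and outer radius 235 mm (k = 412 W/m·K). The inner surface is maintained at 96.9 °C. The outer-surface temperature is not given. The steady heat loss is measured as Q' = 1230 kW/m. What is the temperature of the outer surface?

T_out = 10.7 °C

Series resistances:
  R'_copper = ln(0.235/0.196)/(2πk) = 0.1815/(2π·412) = 7.010×10^-5 m·K/W
ΣR = 7.010×10^-5 m·K/W
ΔT = Q'·ΣR = 1.23×10^6 × 7.010×10^-5 = 86.22 K
Heat flows outward, so T_out = T_in − ΔT = 96.9 − 86.22 = 10.7 °C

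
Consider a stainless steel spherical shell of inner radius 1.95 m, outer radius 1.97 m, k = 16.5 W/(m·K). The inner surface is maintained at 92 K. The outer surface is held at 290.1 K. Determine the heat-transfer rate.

Q = 7890 kW

Q = 4πk·ΔT/(1/r₁ − 1/r₂) = 4π × 16.5 × 198.1 / (1/1.95 − 1/1.97) = 7.89×10^6 W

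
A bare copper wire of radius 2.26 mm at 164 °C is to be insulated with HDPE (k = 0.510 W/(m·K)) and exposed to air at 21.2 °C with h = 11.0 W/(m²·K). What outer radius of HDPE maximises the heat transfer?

For a cylinder, r_cr = k_ins/h = 0.510/11.0 = 0.0464 m = 4.64 cm

r_cr = 4.64 cm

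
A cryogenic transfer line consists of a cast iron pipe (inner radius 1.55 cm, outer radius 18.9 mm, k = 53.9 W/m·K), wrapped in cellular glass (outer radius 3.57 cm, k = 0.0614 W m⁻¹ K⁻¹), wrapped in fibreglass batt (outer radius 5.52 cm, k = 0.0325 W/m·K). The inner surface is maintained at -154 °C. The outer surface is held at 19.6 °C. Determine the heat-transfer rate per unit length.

Resistance network (inner→outer):
  R'_cast iron = ln(0.0189/0.0155)/(2πk) = 0.1983/(2π·53.9) = 5.856×10^-4 m·K/W
  R'_cellular glass = ln(0.0357/0.0189)/(2πk) = 0.6360/(2π·0.0614) = 1.649 m·K/W
  R'_fibreglass batt = ln(0.0552/0.0357)/(2πk) = 0.4358/(2π·0.0325) = 2.134 m·K/W
ΣR = 5.856×10^-4 + 1.649 + 2.134 = 3.784 m·K/W
Q' = ΔT/ΣR = (-154 °C − 19.6 °C)/3.784 = -45.9 W/m
(Negative Q' ⇒ heat flows inward; heat gain = 45.9 W/m.)

Q' = 45.9 W/m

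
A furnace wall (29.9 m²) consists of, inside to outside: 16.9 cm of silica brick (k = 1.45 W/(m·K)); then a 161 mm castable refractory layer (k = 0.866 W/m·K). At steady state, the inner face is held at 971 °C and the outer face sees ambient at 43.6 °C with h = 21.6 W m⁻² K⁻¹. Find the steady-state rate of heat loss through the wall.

Series thermal resistances, inner to outer:
  R_silica brick = L/(kA) = 0.169/(1.45·29.9) = 0.003898 K/W
  R_castable refractory = L/(kA) = 0.161/(0.866·29.9) = 0.006218 K/W
  R_conv,out = 1/(hA) = 1/(21.6·29.9) = 0.001548 K/W
ΣR = 0.003898 + 0.006218 + 0.001548 = 0.01166 K/W
Q = ΔT/ΣR = (971 °C − 43.6 °C)/0.01166 = 79500 W

Q = 79.5 kW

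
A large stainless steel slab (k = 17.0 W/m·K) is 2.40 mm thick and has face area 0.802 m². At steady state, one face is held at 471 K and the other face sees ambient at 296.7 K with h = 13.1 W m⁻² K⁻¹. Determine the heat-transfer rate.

Series thermal resistances, inner to outer:
  R_stainless steel = L/(kA) = 0.00240/(17.0·0.802) = 1.760×10^-4 K/W
  R_conv,out = 1/(hA) = 1/(13.1·0.802) = 0.09518 K/W
ΣR = 1.760×10^-4 + 0.09518 = 0.09536 K/W
Q = ΔT/ΣR = (471 K − 296.7 K)/0.09536 = 1830 W

Q = 1830 W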